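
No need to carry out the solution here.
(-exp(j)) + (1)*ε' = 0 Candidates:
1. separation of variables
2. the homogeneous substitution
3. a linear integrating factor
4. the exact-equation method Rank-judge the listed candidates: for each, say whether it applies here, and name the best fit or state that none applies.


Method: no special technique — solved for the derivative, no ε appears — this is antidifferentiation in j wearing ODE clothing.
- separation of variables: with no unknown in the slope, separating variables is a formality — the equation integrates directly.
- the homogeneous substitution — solved for the derivative, the right side changes under joint scaling of the two variables.
- a linear integrating factor: with the unknown absent the integrating factor is a formality; direct integration is the working structure.
- the exact-equation method — no dependence on the unknown anywhere: exactness is a label without content here.


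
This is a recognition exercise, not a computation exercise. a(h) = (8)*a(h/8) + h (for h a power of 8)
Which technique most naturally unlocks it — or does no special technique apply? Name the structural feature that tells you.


Best approach: the master substitution — the argument h/8 divides the index by 8; the standard h = 8^m substitution converts it to a constant-shift recurrence.


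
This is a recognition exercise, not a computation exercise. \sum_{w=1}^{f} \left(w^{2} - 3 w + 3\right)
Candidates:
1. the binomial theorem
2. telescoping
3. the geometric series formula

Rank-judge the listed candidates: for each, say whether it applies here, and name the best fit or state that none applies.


Verdict: no special technique — recognize the absence of structure: constant-multiple powers of w summed plainly, no special method required.
- the binomial theorem — no binomial coefficients pair up with complementary powers here.
- telescoping: in the displayed form, no term reappears at a neighboring index to cancel against.
- the geometric series formula — dividing successive terms gives an index-dependent quantity, not a constant.


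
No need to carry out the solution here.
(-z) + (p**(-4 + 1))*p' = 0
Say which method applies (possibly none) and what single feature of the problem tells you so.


Method: separation of variables — separating collects all p-dependence with the derivative and leaves all z-dependence opposite: variables separate. One could also solve this as an exact equation; with each coefficient in its own variable, separating is the same work with fewer steps.


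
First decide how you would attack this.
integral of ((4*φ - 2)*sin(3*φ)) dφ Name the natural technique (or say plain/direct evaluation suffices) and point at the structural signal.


Diagnosis: integration by parts — 4*φ - 2 dies after finitely many derivatives while sin(3*φ) cycles under integration — the tabular/parts setup.


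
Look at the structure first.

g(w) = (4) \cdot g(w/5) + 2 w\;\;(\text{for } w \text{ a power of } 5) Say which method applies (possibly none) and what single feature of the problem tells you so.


Diagnosis: the master substitution — the argument contracts 5-fold per step: reindex w exponentially and solve the linear recurrence in the new index.


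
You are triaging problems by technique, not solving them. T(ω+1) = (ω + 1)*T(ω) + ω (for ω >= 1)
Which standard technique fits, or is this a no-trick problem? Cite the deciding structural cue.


Verdict: a summation factor — one step of memory with a weight ω + 1 that changes as the index grows — the summation-factor construction is built for this.


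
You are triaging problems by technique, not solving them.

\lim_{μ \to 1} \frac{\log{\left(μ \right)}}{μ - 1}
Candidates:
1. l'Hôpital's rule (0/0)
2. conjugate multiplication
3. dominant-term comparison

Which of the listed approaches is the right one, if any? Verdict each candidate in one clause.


Method: l'Hôpital's rule (0/0) — substituting 1 gives 0 over 0; differentiate top and bottom once and re-evaluate. A first-order expansion at the point is an equally standard path; the rule packages it.
- l'Hôpital's rule (0/0) — applicable, and directly so.
- conjugate multiplication: the conjugate move applies to radical differences, which this is not.
- dominant-term comparison — no ranking of term growth rates resolves the limit here.


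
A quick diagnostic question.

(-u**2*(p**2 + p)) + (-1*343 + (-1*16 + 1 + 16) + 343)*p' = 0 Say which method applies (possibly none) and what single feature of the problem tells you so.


Best approach: separation of variables — solved for the derivative, the right side factors as u**2 times p**2 + p — all u-dependence separates from all p-dependence. A Bernoulli substitution applies to this equation as given; separation takes the same equation in its displayed form.


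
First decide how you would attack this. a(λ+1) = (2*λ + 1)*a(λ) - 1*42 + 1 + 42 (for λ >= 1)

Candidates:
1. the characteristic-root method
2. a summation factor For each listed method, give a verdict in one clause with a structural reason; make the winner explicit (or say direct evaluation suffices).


Verdict: a summation factor — because the multiplier 2*λ + 1 is index-dependent, divide through by its running product and sum the resulting differences.
- the characteristic-root method — the coefficients change with the index, which the root method cannot absorb.
- a summation factor — yes — fits the structure here.


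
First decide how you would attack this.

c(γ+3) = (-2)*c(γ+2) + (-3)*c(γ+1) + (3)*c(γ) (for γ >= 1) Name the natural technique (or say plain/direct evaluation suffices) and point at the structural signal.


Best approach: the characteristic-root method — shift-invariance with fixed coefficients calls for exponential trials; the characteristic polynomial finds every r^γ.


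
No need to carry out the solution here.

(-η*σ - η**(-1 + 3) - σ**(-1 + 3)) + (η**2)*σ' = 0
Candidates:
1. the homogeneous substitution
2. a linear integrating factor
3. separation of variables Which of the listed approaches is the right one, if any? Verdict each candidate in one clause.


Diagnosis: the homogeneous substitution — the slope's numerator and denominator share total degree; set v = σ/η and the equation drops to separable form.
- the homogeneous substitution: yes — fits the structure here.
- a linear integrating factor — a nonlinear term in the unknown puts this outside the integrating-factor template.
- separation of variables: the two dependences are entangled, not a clean product of one-variable pieces.


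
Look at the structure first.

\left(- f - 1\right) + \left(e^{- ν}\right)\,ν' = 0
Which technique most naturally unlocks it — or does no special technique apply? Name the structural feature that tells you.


Best approach: separation of variables — all dependence on the two variables factors apart, the defining separable shape. The equation is exact as it stands too — a potential function exists — though separation reads the split structure directly.


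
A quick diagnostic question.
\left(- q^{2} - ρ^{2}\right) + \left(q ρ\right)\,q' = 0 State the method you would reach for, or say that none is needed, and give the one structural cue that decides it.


Verdict: the homogeneous substitution — the slope's numerator and denominator share total degree; set v = q/ρ and the equation drops to separable form. A Bernoulli substitution is a fair alternative on this equation directly; the homogeneous reading takes it as given.


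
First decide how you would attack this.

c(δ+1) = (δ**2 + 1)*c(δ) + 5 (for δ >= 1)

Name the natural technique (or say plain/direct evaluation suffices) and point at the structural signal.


Best approach: a summation factor — it is first-order linear but the coefficient δ**2 + 1 depends on the index, so multiply through by a summation factor to telescope it.


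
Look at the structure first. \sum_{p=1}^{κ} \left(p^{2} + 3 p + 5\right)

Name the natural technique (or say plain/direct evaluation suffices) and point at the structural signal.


Technique: no special technique — the sum is polynomial through and through; closed forms for each power of p finish it directly.


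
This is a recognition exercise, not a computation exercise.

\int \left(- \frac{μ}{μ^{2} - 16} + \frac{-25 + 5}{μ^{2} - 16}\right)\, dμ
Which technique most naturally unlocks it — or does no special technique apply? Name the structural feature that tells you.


Diagnosis: partial fractions — rational integrand, reducible denominator μ^{2} - 16: decompose first, integrate second.


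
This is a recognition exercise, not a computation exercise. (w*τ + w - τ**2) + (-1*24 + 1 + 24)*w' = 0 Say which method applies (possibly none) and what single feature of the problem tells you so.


Method: a linear integrating factor — linear in the unknown with genuine forcing: multiply through by the exponential of the integrated coefficient and the left side closes into one derivative.


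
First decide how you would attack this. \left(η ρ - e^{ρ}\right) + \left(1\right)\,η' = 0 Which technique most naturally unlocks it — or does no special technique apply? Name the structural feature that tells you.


Method: a linear integrating factor — the unknown enters only to the first power against a nonzero forcing term — the integrating-factor template applies directly.


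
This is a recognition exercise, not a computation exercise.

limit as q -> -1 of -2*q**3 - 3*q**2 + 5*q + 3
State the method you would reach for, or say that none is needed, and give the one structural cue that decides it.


Diagnosis: no special technique — no denominator vanishes and nothing blows up at -1: direct substitution is the whole computation.


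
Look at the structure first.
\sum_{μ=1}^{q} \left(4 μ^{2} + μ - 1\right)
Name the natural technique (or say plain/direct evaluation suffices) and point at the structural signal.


Best approach: no special technique — the sum is polynomial through and through; closed forms for each power of μ finish it directly.


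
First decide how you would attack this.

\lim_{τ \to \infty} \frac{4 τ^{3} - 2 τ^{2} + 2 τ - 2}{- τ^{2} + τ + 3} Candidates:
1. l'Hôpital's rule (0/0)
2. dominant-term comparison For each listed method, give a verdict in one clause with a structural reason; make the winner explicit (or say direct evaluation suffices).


Diagnosis: dominant-term comparison — as τ grows, only the highest-degree terms matter — compare leading terms and read the limit off.
- l'Hôpital's rule (0/0) — viewed as a single quotient this runs to ∞/∞, not the 0/0 clash this candidate addresses; an at-infinity variant of the rule would resolve it, but comparing leading growth reads the answer without differentiating.
- dominant-term comparison — applies; the problem has the shape this method handles.


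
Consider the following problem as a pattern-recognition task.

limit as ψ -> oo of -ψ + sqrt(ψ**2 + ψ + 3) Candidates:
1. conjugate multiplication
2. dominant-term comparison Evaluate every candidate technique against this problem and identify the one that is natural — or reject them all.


Method: conjugate multiplication — turning the difference into a conjugate-rationalized ratio makes the limit readable.
- conjugate multiplication — yes, a natural case for it.
- dominant-term comparison — this limit is not decided by comparing leading-term growth at infinity.


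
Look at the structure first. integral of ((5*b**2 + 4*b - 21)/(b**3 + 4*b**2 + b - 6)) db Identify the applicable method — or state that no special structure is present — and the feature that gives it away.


Technique: partial fractions — a proper rational integrand over the factorable b**3 + 4*b**2 + b - 6: partial fractions reduce it to elementary pieces.


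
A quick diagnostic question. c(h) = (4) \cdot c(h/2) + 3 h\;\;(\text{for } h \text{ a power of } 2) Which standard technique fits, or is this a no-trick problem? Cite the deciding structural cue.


Technique: the master substitution — treat m = log base 2 of h as the new clock: one recursion step advances m by one while h scales by 2.


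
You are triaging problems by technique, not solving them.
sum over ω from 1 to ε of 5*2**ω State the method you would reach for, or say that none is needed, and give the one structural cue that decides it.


Verdict: the geometric series formula — consecutive terms stand in a fixed index-free ratio — the geometric sum formula closes it.


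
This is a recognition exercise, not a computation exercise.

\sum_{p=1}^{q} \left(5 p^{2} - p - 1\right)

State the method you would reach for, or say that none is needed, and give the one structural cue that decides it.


Technique: no special technique — with only polynomial terms in p present, the classical sum-of-powers identities are all you need.


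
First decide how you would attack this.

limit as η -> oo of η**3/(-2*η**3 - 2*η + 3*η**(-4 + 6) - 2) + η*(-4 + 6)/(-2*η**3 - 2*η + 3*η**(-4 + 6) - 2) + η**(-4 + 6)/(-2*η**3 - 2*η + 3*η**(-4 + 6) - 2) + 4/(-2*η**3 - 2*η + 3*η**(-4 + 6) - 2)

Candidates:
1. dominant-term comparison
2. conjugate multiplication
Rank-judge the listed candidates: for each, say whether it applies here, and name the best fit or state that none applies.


Method: dominant-term comparison — divide by the highest power of η present: lower-order terms vanish and the dominant ratio remains.
- dominant-term comparison — yes — fits the structure here.
- conjugate multiplication — multiplying by a conjugate would not remove any indeterminacy here.


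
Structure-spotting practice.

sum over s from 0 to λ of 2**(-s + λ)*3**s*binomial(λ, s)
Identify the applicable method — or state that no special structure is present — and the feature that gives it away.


Technique: the binomial theorem — the binomial coefficients weight matched powers of 3 and 2, which is exactly the expansion of a binomial power.


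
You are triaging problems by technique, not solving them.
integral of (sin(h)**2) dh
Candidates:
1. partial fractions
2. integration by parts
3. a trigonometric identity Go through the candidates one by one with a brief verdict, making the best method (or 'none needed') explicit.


Diagnosis: a trigonometric identity — sin(h)**2 is an even power — the power-reduction identity rewrites it into first-degree cosines.
- partial fractions — the expression is not a ratio of polynomials that decomposes further.
- integration by parts — not the natural route: no polynomial-kernel product appears — a recursive parts reduction of the trigonometric product exists, but the identity rewrite is direct.
- a trigonometric identity: yes — fits the structure here.


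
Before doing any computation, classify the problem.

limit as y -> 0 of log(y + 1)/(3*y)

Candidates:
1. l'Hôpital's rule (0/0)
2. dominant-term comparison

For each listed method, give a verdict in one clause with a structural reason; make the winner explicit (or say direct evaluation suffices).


Diagnosis: l'Hôpital's rule (0/0) — both numerator and denominator vanish at 0: the genuine 0/0 indeterminate that l'Hôpital exists for. Expanding numerator and denominator to first order gives the same value — the rule automates exactly that.
- l'Hôpital's rule (0/0) — applies; the problem has the shape this method handles.
- dominant-term comparison: this is not a rational comparison of growth rates at infinity.


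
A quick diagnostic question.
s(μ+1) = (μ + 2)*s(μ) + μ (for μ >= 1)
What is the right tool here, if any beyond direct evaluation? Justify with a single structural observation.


Technique: a summation factor — normalize by the running product of μ + 2: the left side becomes a difference, and differences sum.


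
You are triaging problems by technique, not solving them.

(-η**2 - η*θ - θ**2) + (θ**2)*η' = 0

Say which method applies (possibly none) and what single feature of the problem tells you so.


Best approach: the homogeneous substitution — the slope's numerator and denominator have matching total degree, so it depends only on η/θ and the ratio substitution collapses it.


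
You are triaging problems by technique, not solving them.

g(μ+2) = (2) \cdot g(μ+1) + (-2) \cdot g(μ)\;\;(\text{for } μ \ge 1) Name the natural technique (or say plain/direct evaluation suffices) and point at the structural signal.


Verdict: the characteristic-root method — the recurrence is linear and homogeneous with constant coefficients, so the ansatz r^μ turns it into a polynomial equation for r.


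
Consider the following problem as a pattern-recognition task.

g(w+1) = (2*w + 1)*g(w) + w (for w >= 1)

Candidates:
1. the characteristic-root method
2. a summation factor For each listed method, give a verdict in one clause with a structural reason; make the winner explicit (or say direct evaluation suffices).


Diagnosis: a summation factor — with the index-dependent coefficient 2*w + 1, dividing by the cumulative product turns the left side into a pure difference.
- the characteristic-root method: the coefficients vary with the index, breaking the constant-coefficient structure the method needs.
- a summation factor: a fit — the right tool for this form.


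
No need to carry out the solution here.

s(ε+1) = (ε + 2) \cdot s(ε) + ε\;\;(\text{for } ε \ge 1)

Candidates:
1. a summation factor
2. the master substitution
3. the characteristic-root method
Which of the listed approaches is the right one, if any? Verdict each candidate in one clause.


Best approach: a summation factor — first-order, linear, moving coefficient ε + 2: the discrete analogue of an integrating factor handles it.
- a summation factor: a fit — the right tool for this form.
- the master substitution: this is shift-type recursion, outside the divide-and-conquer template.
- the characteristic-root method — the coefficients change with the index, which the root method cannot absorb.


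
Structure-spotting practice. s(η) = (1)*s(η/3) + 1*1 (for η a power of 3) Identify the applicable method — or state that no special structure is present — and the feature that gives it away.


Best approach: the master substitution — divide-the-index recursion (η/3 inside the call) straightens out once the index is rewritten as 3^m.


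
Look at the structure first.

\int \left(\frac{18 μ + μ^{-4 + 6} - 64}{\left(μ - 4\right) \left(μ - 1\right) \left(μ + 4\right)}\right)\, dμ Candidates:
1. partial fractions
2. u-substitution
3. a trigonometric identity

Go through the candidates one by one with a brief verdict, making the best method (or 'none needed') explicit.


Method: partial fractions — a proper rational integrand whose denominator splits into simpler factors — decompose into partial fractions first.
- partial fractions — yes — fits the structure here.
- u-substitution — no subexpression of the integrand pairs with its own derivative as a factor — individual terms may offer their own substitutions, but any change of variable covering the whole integral would have to be constructed from outside the expression.
- a trigonometric identity — with no trigonometric functions present, identity rewriting has no target.


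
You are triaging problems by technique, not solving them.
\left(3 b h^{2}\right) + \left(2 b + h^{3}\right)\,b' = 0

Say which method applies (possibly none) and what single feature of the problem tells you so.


Verdict: the exact-equation method — the mixed-partials test passes for 3 b h^{2} and 2 b + h^{3}, so a potential function exists as presented.


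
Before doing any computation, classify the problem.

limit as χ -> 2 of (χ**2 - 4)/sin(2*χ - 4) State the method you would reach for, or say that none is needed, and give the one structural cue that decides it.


Technique: l'Hôpital's rule (0/0) — numerator and denominator both vanish at 2 — a genuine 0/0 form, which is exactly when l'Hôpital applies. A local series expansion at the point resolves it as well; the rule is the packaged version of that step.


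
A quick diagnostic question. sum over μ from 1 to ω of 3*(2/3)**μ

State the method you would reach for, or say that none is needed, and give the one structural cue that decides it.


Diagnosis: the geometric series formula — each term is 2/3 times the previous one, so the geometric-series formula applies directly.


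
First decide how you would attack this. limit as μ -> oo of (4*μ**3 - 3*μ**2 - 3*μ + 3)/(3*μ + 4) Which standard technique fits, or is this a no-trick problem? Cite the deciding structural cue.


Best approach: dominant-term comparison — divide through by the highest power of μ; every lower-order term dies and the dominant terms decide the limit. Viewed as a single quotient this is an ∞/∞ form — an at-infinity application of l'Hôpital's rule would also resolve it; comparing leading growth reads the answer without differentiating.


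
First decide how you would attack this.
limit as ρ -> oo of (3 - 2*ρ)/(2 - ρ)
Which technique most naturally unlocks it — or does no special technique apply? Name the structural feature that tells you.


Verdict: dominant-term comparison — as ρ grows, only the highest-degree terms matter — compare leading terms and read the limit off. l'Hôpital's at-infinity variant applies to the expression viewed as a single quotient; the leading-term comparison is the direct route.


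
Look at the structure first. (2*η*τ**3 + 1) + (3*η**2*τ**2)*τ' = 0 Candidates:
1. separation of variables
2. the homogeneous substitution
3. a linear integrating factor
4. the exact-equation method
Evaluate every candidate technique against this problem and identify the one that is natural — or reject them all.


Best approach: the exact-equation method — this form is already the differential of something: the matching mixed partials of 2*η*τ**3 + 1 and 3*η**2*τ**2 prove it.
- separation of variables: the two dependences do not factor apart.
- the homogeneous substitution: the slope is not a function of the ratio of the variables alone.
- a linear integrating factor: the unknown enters nonlinearly (through a power, a denominator, or a transcendental function), which the linear integrating-factor recipe cannot absorb as-is — any repair would come from a preliminary substitution, not the factor.
- the exact-equation method: applies; the problem has the shape this method handles.


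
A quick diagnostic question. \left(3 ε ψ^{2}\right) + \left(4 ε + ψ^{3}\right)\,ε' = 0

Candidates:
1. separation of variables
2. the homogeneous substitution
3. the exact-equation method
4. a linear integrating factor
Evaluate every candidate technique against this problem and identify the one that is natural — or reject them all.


Technique: the exact-equation method — checking ∂/∂ε of 3 ε ψ^{2} against ∂/∂ψ of 4 ε + ψ^{3}: they match — the equation is exact as it stands.
- separation of variables — the two dependences do not factor apart.
- the homogeneous substitution: the slope does not depend on the ratio of the variables alone.
- the exact-equation method: a fit — the right tool for this form.
- a linear integrating factor — the unknown enters nonlinearly (through a power, a denominator, or a transcendental function), which the linear integrating-factor recipe cannot absorb as-is — any repair would come from a preliminary substitution, not the factor.


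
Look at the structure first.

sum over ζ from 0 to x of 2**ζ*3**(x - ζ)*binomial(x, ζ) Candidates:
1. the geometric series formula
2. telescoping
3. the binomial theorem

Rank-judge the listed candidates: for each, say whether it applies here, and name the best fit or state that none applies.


Verdict: the binomial theorem — terms weighting binomial(x, ζ) against matched powers of 2 and 3 reassemble into (2 + 3)^x by the binomial theorem.
- the geometric series formula: the term-to-term ratio changes with the index, so the geometric formula cannot close it.
- telescoping: the terms as presented offer no neighboring cancellation — a telescoping rewrite may exist, but the displayed structure does not hand one over.
- the binomial theorem — applicable, and directly so.


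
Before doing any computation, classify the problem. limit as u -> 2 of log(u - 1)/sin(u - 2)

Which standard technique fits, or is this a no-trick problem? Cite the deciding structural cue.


Best approach: l'Hôpital's rule (0/0) — both numerator and denominator vanish at 2: the genuine 0/0 indeterminate that l'Hôpital exists for. A local series expansion at the point resolves it as well; the rule is the packaged version of that step.


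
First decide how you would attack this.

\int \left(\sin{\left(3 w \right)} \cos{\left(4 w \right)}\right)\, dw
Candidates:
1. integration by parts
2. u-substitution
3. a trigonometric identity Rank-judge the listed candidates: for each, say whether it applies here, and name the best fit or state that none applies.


Best approach: a trigonometric identity — the identity turns \sin{\left(3 w \right)} \cos{\left(4 w \right)} into two lone cosines/sines, each trivially integrable.
- integration by parts: not the natural route: no polynomial-kernel product appears — a recursive parts reduction of the trigonometric product exists, but the identity rewrite is direct.
- u-substitution: no subexpression of the integrand pairs with its own derivative as a factor — individual terms may offer their own substitutions, but any change of variable covering the whole integral would have to be constructed from outside the expression.
- a trigonometric identity — applicable, and directly so.


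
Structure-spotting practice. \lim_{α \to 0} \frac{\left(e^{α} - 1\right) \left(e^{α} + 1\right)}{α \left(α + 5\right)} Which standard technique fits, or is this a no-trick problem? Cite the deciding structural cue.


Best approach: l'Hôpital's rule (0/0) — plug in 0: top and bottom both hit zero, so differentiate each and retry. Expanding numerator and denominator to first order gives the same value — the rule automates exactly that.


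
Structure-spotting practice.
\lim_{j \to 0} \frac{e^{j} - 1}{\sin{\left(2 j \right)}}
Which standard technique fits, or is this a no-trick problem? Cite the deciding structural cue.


Verdict: l'Hôpital's rule (0/0) — numerator and denominator both vanish at 0 — a genuine 0/0 form, which is exactly when l'Hôpital applies. The standard small-argument limits would also carry it; the rule is the systematic route.


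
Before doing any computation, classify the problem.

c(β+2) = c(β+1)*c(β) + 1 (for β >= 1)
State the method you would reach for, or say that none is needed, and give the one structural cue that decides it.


Method: no special technique — the unknown enters the rule nonlinearly, not as a weighted sum — no linear method is even well-posed.


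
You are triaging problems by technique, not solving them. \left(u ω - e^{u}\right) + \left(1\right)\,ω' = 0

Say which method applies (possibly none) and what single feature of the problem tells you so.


Verdict: a linear integrating factor — ω enters only linearly with coefficient u; multiply by exp of the integral of u and the left side becomes one derivative.


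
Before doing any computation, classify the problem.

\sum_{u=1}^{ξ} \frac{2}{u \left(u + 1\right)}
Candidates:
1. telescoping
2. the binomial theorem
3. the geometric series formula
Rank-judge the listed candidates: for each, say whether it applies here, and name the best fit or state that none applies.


Best approach: telescoping — one partial-fraction pass turns \frac{2}{u \left(u + 1\right)} into a shifted difference, and shifted differences telescope.
- telescoping: applies; the problem has the shape this method handles.
- the binomial theorem — no binomial coefficients pair with matched powers.
- the geometric series formula — no single multiplier carries one term to the next throughout the sum.


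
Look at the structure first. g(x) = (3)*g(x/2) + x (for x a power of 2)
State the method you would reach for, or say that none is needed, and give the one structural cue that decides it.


Diagnosis: the master substitution — the recursive call is at index x/2 rather than a shift, a divide-and-conquer shape — substituting x = 2^m linearizes it.


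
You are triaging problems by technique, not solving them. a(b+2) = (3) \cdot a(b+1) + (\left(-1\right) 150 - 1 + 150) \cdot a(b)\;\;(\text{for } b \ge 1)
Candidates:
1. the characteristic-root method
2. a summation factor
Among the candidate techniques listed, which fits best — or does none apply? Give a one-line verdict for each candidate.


Method: the characteristic-root method — shift-invariance with fixed coefficients calls for exponential trials; the characteristic polynomial finds every r^b.
- the characteristic-root method — yes — fits the structure here.
- a summation factor — a summation factor telescopes one-step recursions; this one carries higher-order memory.


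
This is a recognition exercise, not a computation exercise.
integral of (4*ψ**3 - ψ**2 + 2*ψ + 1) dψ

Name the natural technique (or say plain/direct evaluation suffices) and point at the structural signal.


Verdict: no special technique — nothing composite, nothing rational, nothing trigonometric — each constant-multiple power of ψ integrates by the power rule alone.


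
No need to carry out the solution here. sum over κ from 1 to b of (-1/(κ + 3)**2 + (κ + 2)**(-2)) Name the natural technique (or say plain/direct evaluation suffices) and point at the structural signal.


Verdict: telescoping — spot the paired structure — each term adds (κ + 2)**(-2) and subtracts its successor value, which the next term restores: the definition of a telescoping chain.


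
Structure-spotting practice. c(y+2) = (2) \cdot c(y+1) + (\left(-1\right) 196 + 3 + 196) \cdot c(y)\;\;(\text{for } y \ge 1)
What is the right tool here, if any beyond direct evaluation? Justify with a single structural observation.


Best approach: the characteristic-root method — because shifting y leaves the equation's coefficients unchanged, exponential trials reduce it to algebra.


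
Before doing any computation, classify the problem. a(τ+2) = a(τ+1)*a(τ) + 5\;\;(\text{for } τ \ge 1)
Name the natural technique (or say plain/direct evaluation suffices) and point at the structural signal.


Technique: no special technique — the map from one term to the next is curved, not linear, so linear closed-form machinery does not attach.


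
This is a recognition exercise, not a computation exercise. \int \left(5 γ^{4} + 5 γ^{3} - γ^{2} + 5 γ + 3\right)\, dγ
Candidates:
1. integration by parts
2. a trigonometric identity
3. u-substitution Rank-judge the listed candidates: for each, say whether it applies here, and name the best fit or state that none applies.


Technique: no special technique — scan for structure and find none: constant multiples of powers of γ, integrate directly.
- integration by parts — parts would only shuffle a directly integrable integrand.
- a trigonometric identity — there is no trigonometric structure at all — the integrand carries no sine or cosine to rewrite.
- u-substitution: any workable substitution here is cosmetic — the integrand is already in directly integrable form.


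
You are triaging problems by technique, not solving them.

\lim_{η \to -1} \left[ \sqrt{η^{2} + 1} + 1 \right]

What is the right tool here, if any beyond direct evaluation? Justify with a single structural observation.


Best approach: no special technique — the expression is continuous at -1 — substitute and evaluate; no indeterminate form appears.


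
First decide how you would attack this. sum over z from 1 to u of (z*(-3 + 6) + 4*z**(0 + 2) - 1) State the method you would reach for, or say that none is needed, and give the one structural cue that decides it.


Verdict: no special technique — constant-multiple powers of z with no cancellation partners and no common ratio — use the standard power-sum formulas.


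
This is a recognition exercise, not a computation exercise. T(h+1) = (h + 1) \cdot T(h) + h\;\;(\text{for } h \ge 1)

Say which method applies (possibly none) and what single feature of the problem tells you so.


Method: a summation factor — an index-dependent multiplier h + 1 rules out characteristic roots; a summation factor converts it to a pure difference.


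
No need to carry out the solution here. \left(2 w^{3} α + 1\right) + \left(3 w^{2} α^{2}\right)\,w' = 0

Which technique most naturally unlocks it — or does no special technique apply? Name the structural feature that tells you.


Verdict: the exact-equation method — because the two cross partials coincide, the form is conservative as written — recover its potential in (α, w).


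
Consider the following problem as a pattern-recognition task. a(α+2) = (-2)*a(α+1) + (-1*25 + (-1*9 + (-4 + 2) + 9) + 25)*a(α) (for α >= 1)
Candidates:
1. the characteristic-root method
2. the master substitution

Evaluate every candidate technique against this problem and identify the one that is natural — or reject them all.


Best approach: the characteristic-root method — the recurrence is linear and homogeneous with constant coefficients, so the ansatz r^α turns it into a polynomial equation for r.
- the characteristic-root method — a fit — the right tool for this form.
- the master substitution: there is no divide-the-index recursive argument.


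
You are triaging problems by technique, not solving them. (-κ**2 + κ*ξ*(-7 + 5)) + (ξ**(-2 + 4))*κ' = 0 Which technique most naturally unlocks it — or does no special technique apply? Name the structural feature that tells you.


Diagnosis: the homogeneous substitution — scaling ξ and κ together leaves the slope fixed — it depends only on κ/ξ, so substitute the ratio. A Bernoulli rewrite works here as the equation stands — the homogeneous substitution is the more immediate reading.


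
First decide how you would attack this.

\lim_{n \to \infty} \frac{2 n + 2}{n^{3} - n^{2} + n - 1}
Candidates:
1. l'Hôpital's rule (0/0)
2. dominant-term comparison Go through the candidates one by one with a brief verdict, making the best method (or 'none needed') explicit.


Verdict: dominant-term comparison — divide through by the highest power of n; every lower-order term dies and the dominant terms decide the limit.
- l'Hôpital's rule (0/0) — no 0/0 form appears: written as one quotient, top and bottom both grow without bound, and the ratio is decided by their leading terms.
- dominant-term comparison — yes — fits the structure here.


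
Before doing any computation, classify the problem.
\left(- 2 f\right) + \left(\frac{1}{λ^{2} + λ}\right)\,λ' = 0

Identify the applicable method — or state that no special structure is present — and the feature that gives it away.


Technique: separation of variables — all dependence on the two variables factors apart, the defining separable shape. A Bernoulli rewrite would carry it as the equation stands — separating the variables needs no rearrangement either.


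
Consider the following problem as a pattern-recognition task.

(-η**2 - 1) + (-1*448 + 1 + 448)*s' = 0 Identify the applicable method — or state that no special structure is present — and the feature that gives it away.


Best approach: no special technique — the slope is a function of η alone, so integrate both sides directly.


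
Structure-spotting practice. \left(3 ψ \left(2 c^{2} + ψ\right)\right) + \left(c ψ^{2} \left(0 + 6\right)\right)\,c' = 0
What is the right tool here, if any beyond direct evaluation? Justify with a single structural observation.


Verdict: the exact-equation method — equality of cross partials is the green light — assemble the potential function term by term.


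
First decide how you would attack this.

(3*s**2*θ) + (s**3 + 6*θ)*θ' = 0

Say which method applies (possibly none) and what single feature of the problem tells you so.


Method: the exact-equation method — take the mixed partials of 3*s**2*θ and s**3 + 6*θ: they are equal, which certifies an exact differential.


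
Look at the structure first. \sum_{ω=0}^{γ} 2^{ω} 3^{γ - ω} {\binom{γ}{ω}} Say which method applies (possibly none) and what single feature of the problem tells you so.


Method: the binomial theorem — {\binom{γ}{ω}} weighting matched powers of 2 and 3 is the expanded form of (2 + 3)^γ — fold it back up.


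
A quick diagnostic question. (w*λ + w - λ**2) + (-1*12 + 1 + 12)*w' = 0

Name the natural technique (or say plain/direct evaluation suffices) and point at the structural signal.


Technique: a linear integrating factor — linear in the unknown with genuine forcing: multiply through by the exponential of the integrated coefficient and the left side closes into one derivative.


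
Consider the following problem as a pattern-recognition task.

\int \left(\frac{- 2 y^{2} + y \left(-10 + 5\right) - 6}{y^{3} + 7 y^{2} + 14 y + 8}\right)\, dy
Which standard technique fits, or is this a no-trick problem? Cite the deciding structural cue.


Technique: partial fractions — with y^{3} + 7 y^{2} + 14 y + 8 factorable and the degree on top strictly smaller, simple-fraction decomposition is immediate.


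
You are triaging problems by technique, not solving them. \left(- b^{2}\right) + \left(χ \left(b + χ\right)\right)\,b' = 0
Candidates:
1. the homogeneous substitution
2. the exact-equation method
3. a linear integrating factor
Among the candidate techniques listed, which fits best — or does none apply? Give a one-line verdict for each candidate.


Technique: the homogeneous substitution — the slope's numerator and denominator have matching total degree, so it depends only on b/χ and the ratio substitution collapses it. With the right rearrangement (exchanging the roles of the variables where needed), this also fits a Bernoulli template; the homogeneous substitution reads the structure directly.
- the homogeneous substitution — applies; the problem has the shape this method handles.
- the exact-equation method — the cross partial derivatives disagree, so no single potential exists.
- a linear integrating factor — a nonlinear term in the unknown puts this outside the integrating-factor template.


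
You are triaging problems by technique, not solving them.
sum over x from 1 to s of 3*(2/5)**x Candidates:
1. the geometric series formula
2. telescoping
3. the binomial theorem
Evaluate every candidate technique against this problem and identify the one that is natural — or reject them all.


Best approach: the geometric series formula — each term is 2/5 times the previous one, so the geometric-series formula applies directly.
- the geometric series formula: yes — fits the structure here.
- telescoping: the terms as presented offer no neighboring cancellation — a telescoping rewrite may exist, but the displayed structure does not hand one over.
- the binomial theorem — the terms lack the binomial-coefficient-weighted complementary-power pattern of an expansion.


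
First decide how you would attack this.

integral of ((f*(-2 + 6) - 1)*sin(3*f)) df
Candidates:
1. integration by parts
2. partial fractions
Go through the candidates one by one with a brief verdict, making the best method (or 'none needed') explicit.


Verdict: integration by parts — differentiate (f*(-2 + 6) - 1), integrate sin(3*f): each pass lowers the polynomial degree, so parts terminates.
- integration by parts — applies; the problem has the shape this method handles.
- partial fractions: the expression is not a ratio of polynomials that decomposes further.
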